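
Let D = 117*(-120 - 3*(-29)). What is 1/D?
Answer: -1/3861 ≈ -0.00025900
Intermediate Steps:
D = -3861 (D = 117*(-120 + 87) = 117*(-33) = -3861)
1/D = 1/(-3861) = -1/3861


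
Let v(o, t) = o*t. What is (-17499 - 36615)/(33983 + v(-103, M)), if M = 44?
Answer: -18038/9817 ≈ -1.8374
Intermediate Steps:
(-17499 - 36615)/(33983 + v(-103, M)) = (-17499 - 36615)/(33983 - 103*44) = -54114/(33983 - 4532) = -54114/29451 = -54114*1/29451 = -18038/9817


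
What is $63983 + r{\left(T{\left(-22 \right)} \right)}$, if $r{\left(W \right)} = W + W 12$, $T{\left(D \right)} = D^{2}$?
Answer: $70275$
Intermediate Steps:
$r{\left(W \right)} = 13 W$ ($r{\left(W \right)} = W + 12 W = 13 W$)
$63983 + r{\left(T{\left(-22 \right)} \right)} = 63983 + 13 \left(-22\right)^{2} = 63983 + 13 \cdot 484 = 63983 + 6292 = 70275$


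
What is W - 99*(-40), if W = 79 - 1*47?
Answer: 3992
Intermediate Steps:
W = 32 (W = 79 - 47 = 32)
W - 99*(-40) = 32 - 99*(-40) = 32 + 3960 = 3992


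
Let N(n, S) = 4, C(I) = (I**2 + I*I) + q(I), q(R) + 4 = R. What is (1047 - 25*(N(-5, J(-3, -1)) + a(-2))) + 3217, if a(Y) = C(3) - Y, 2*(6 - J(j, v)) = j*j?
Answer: 3689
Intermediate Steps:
J(j, v) = 6 - j**2/2 (J(j, v) = 6 - j*j/2 = 6 - j**2/2)
q(R) = -4 + R
C(I) = -4 + I + 2*I**2 (C(I) = (I**2 + I*I) + (-4 + I) = (I**2 + I**2) + (-4 + I) = 2*I**2 + (-4 + I) = -4 + I + 2*I**2)
a(Y) = 17 - Y (a(Y) = (-4 + 3 + 2*3**2) - Y = (-4 + 3 + 2*9) - Y = (-4 + 3 + 18) - Y = 17 - Y)
(1047 - 25*(N(-5, J(-3, -1)) + a(-2))) + 3217 = (1047 - 25*(4 + (17 - 1*(-2)))) + 3217 = (1047 - 25*(4 + (17 + 2))) + 3217 = (1047 - 25*(4 + 19)) + 3217 = (1047 - 25*23) + 3217 = (1047 - 575) + 3217 = 472 + 3217 = 3689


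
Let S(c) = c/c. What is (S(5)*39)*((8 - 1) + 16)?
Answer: 897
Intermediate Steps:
S(c) = 1
(S(5)*39)*((8 - 1) + 16) = (1*39)*((8 - 1) + 16) = 39*(7 + 16) = 39*23 = 897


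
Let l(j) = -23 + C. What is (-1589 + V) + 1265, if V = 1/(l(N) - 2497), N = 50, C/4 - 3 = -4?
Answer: -817777/2524 ≈ -324.00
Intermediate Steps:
C = -4 (C = 12 + 4*(-4) = 12 - 16 = -4)
l(j) = -27 (l(j) = -23 - 4 = -27)
V = -1/2524 (V = 1/(-27 - 2497) = 1/(-2524) = -1/2524 ≈ -0.00039620)
(-1589 + V) + 1265 = (-1589 - 1/2524) + 1265 = -4010637/2524 + 1265 = -817777/2524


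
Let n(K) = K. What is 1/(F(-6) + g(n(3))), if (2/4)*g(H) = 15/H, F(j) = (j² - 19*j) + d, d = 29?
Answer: 1/189 ≈ 0.0052910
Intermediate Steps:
F(j) = 29 + j² - 19*j (F(j) = (j² - 19*j) + 29 = 29 + j² - 19*j)
g(H) = 30/H (g(H) = 2*(15/H) = 30/H)
1/(F(-6) + g(n(3))) = 1/((29 + (-6)² - 19*(-6)) + 30/3) = 1/((29 + 36 + 114) + 30*(⅓)) = 1/(179 + 10) = 1/189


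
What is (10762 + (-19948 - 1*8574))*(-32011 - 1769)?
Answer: 599932800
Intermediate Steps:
(10762 + (-19948 - 1*8574))*(-32011 - 1769) = (10762 + (-19948 - 8574))*(-33780) = (10762 - 28522)*(-33780) = -17760*(-33780) = 599932800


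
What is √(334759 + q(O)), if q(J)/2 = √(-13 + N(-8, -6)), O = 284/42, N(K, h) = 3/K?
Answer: √(1339036 + 2*I*√214)/2 ≈ 578.58 + 0.0063209*I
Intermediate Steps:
O = 142/21 (O = 284*(1/42) = 142/21 ≈ 6.7619)
q(J) = I*√214/2 (q(J) = 2*√(-13 + 3/(-8)) = 2*√(-13 + 3*(-⅛)) = 2*√(-13 - 3/8) = 2*√(-107/8) = 2*(I*√214/4) = I*√214/2)
√(334759 + q(O)) = √(334759 + I*√214/2)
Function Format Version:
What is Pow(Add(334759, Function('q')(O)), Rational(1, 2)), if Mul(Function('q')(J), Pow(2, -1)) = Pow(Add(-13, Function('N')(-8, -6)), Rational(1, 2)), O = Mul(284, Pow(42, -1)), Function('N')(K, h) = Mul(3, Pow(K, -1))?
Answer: Mul(Rational(1, 2), Pow(Add(1339036, Mul(2, I, Pow(214, Rational(1, 2)))), Rational(1, 2))) ≈ Add(578.58, Mul(0.0063209, I))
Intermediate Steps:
O = Rational(142, 21) (O = Mul(284, Rational(1, 42)) = Rational(142, 21) ≈ 6.7619)
Function('q')(J) = Mul(Rational(1, 2), I, Pow(214, Rational(1, 2))) (Function('q')(J) = Mul(2, Pow(Add(-13, Mul(3, Pow(-8, -1))), Rational(1, 2))) = Mul(2, Pow(Add(-13, Mul(3, Rational(-1, 8))), Rational(1, 2))) = Mul(2, Pow(Add(-13, Rational(-3, 8)), Rational(1, 2))) = Mul(2, Pow(Rational(-107, 8), Rational(1, 2))) = Mul(2, Mul(Rational(1, 4), I, Pow(214, Rational(1, 2)))) = Mul(Rational(1, 2), I, Pow(214, Rational(1, 2))))
Pow(Add(334759, Function('q')(O)), Rational(1, 2)) = Pow(Add(334759, Mul(Rational(1, 2), I, Pow(214, Rational(1, 2)))), Rational(1, 2))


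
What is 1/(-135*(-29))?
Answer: 1/3915 ≈ 0.00025543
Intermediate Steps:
1/(-135*(-29)) = 1/3915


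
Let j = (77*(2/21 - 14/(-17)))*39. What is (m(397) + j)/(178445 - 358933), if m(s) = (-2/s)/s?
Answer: -3696246251/241795532132 ≈ -0.015287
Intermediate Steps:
m(s) = -2/s²
j = 46904/17 (j = (77*(2*(1/21) - 14*(-1/17)))*39 = (77*(2/21 + 14/17))*39 = (77*(328/357))*39 = (3608/51)*39 = 46904/17 ≈ 2759.1)
(m(397) + j)/(178445 - 358933) = (-2/397² + 46904/17)/(178445 - 358933) = (-2*1/157609 + 46904/17)/(-180488) = (-2/157609 + 46904/17)*(-1/180488) = (7392492502/2679353)*(-1/180488) = -3696246251/241795532132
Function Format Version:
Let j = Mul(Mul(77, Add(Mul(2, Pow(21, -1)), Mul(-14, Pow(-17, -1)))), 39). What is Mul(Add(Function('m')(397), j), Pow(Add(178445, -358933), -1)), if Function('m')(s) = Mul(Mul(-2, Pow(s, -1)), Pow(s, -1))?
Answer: Rational(-3696246251, 241795532132) ≈ -0.015287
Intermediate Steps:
Function('m')(s) = Mul(-2, Pow(s, -2))
j = Rational(46904, 17) (j = Mul(Mul(77, Add(Mul(2, Rational(1, 21)), Mul(-14, Rational(-1, 17)))), 39) = Mul(Mul(77, Add(Rational(2, 21), Rational(14, 17))), 39) = Mul(Mul(77, Rational(328, 357)), 39) = Mul(Rational(3608, 51), 39) = Rational(46904, 17) ≈ 2759.1)
Mul(Add(Function('m')(397), j), Pow(Add(178445, -358933), -1)) = Mul(Add(Mul(-2, Pow(397, -2)), Rational(46904, 17)), Pow(Add(178445, -358933), -1)) = Mul(Add(Mul(-2, Rational(1, 157609)), Rational(46904, 17)), Pow(-180488, -1)) = Mul(Add(Rational(-2, 157609), Rational(46904, 17)), Rational(-1, 180488)) = Mul(Rational(7392492502, 2679353), Rational(-1, 180488)) = Rational(-3696246251, 241795532132)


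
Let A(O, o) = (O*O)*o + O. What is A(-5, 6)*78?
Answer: 11310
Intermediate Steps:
A(O, o) = O + o*O² (A(O, o) = O²*o + O = o*O² + O = O + o*O²)
A(-5, 6)*78 = -5*(1 - 5*6)*78 = -5*(1 - 30)*78 = -5*(-29)*78 = 145*78 = 11310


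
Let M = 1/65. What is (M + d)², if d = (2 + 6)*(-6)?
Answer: 9728161/4225 ≈ 2302.5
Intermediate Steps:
M = 1/65 ≈ 0.015385
d = -48 (d = 8*(-6) = -48)
(M + d)² = (1/65 - 48)² = (-3119/65)² = 9728161/4225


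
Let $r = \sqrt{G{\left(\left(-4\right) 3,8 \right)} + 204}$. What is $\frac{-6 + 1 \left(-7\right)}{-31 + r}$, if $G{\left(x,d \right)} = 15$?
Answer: $\frac{403}{742} + \frac{13 \sqrt{219}}{742} \approx 0.8024$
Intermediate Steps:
$r = \sqrt{219}$ ($r = \sqrt{15 + 204} = \sqrt{219} \approx 14.799$)
$\frac{-6 + 1 \left(-7\right)}{-31 + r} = \frac{-6 + 1 \left(-7\right)}{-31 + \sqrt{219}} = \frac{-6 - 7}{-31 + \sqrt{219}} = \frac{1}{-31 + \sqrt{219}} \left(-13\right) = - \frac{13}{-31 + \sqrt{219}}$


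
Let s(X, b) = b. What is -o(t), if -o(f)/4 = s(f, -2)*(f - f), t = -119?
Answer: 0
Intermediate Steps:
o(f) = 0 (o(f) = -(-8)*(f - f) = -(-8)*0 = -4*0 = 0)
-o(t) = -1*0 = 0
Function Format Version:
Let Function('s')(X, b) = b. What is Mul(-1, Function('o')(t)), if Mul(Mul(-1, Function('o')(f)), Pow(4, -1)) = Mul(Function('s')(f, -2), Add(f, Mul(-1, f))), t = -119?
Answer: 0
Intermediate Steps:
Function('o')(f) = 0 (Function('o')(f) = Mul(-4, Mul(-2, Add(f, Mul(-1, f)))) = Mul(-4, Mul(-2, 0)) = Mul(-4, 0) = 0)
Mul(-1, Function('o')(t)) = Mul(-1, 0) = 0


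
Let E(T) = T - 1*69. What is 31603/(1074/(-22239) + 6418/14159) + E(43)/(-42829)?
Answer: 10928221234293857/140043292096 ≈ 78035.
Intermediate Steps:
E(T) = -69 + T (E(T) = T - 69 = -69 + T)
31603/(1074/(-22239) + 6418/14159) + E(43)/(-42829) = 31603/(1074/(-22239) + 6418/14159) + (-69 + 43)/(-42829) = 31603/(1074*(-1/22239) + 6418*(1/14159)) - 26*(-1/42829) = 31603/(-358/7413 + 6418/14159) + 26/42829 = 31603/(42507712/104960667) + 26/42829 = 31603*(104960667/42507712) + 26/42829 = 255159381477/3269824 + 26/42829 = 10928221234293857/140043292096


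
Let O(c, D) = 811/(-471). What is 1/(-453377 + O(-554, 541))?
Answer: -471/213541378 ≈ -2.2057e-6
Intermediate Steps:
O(c, D) = -811/471 (O(c, D) = 811*(-1/471) = -811/471)
1/(-453377 + O(-554, 541)) = 1/(-453377 - 811/471) = 1/(-213541378/471) = -471/213541378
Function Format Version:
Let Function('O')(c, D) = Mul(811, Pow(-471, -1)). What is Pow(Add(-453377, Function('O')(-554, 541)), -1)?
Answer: Rational(-471, 213541378) ≈ -2.2057e-6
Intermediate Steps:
Function('O')(c, D) = Rational(-811, 471) (Function('O')(c, D) = Mul(811, Rational(-1, 471)) = Rational(-811, 471))
Pow(Add(-453377, Function('O')(-554, 541)), -1) = Pow(Add(-453377, Rational(-811, 471)), -1) = Pow(Rational(-213541378, 471), -1) = Rational(-471, 213541378)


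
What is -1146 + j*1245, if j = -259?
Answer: -323601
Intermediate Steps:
-1146 + j*1245 = -1146 - 259*1245 = -1146 - 322455 = -323601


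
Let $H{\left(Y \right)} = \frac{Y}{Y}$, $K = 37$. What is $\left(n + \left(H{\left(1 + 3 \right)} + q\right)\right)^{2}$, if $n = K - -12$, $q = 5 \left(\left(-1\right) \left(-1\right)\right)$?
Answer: $3025$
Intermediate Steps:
$q = 5$ ($q = 5 \cdot 1 = 5$)
$n = 49$ ($n = 37 - -12 = 37 + 12 = 49$)
$H{\left(Y \right)} = 1$
$\left(n + \left(H{\left(1 + 3 \right)} + q\right)\right)^{2} = \left(49 + \left(1 + 5\right)\right)^{2} = \left(49 + 6\right)^{2} = 55^{2} = 3025$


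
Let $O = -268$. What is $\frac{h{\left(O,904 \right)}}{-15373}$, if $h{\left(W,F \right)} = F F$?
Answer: $- \frac{817216}{15373} \approx -53.159$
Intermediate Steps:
$h{\left(W,F \right)} = F^{2}$
$\frac{h{\left(O,904 \right)}}{-15373} = \frac{904^{2}}{-15373} = 817216 \left(- \frac{1}{15373}\right) = - \frac{817216}{15373}$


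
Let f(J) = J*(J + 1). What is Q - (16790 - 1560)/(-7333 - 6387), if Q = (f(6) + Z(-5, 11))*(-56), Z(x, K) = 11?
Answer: -4070573/1372 ≈ -2966.9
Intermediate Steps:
f(J) = J*(1 + J)
Q = -2968 (Q = (6*(1 + 6) + 11)*(-56) = (6*7 + 11)*(-56) = (42 + 11)*(-56) = 53*(-56) = -2968)
Q - (16790 - 1560)/(-7333 - 6387) = -2968 - (16790 - 1560)/(-7333 - 6387) = -2968 - 15230/(-13720) = -2968 - 15230*(-1)/13720 = -2968 - 1*(-1523/1372) = -2968 + 1523/1372 = -4070573/1372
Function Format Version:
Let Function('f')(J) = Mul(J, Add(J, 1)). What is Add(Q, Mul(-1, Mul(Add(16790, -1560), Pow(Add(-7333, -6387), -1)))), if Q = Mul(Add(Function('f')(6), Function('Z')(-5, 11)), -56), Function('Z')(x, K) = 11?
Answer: Rational(-4070573, 1372) ≈ -2966.9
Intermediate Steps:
Function('f')(J) = Mul(J, Add(1, J))
Q = -2968 (Q = Mul(Add(Mul(6, Add(1, 6)), 11), -56) = Mul(Add(Mul(6, 7), 11), -56) = Mul(Add(42, 11), -56) = Mul(53, -56) = -2968)
Add(Q, Mul(-1, Mul(Add(16790, -1560), Pow(Add(-7333, -6387), -1)))) = Add(-2968, Mul(-1, Mul(Add(16790, -1560), Pow(Add(-7333, -6387), -1)))) = Add(-2968, Mul(-1, Mul(15230, Pow(-13720, -1)))) = Add(-2968, Mul(-1, Mul(15230, Rational(-1, 13720)))) = Add(-2968, Mul(-1, Rational(-1523, 1372))) = Add(-2968, Rational(1523, 1372)) = Rational(-4070573, 1372)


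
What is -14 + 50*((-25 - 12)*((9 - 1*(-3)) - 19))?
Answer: 12936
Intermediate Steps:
-14 + 50*((-25 - 12)*((9 - 1*(-3)) - 19)) = -14 + 50*(-37*((9 + 3) - 19)) = -14 + 50*(-37*(12 - 19)) = -14 + 50*(-37*(-7)) = -14 + 50*259 = -14 + 12950 = 12936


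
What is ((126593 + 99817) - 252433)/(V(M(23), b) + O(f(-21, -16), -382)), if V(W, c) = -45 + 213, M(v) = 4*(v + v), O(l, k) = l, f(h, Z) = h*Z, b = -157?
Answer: -26023/504 ≈ -51.633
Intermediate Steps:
f(h, Z) = Z*h
M(v) = 8*v (M(v) = 4*(2*v) = 8*v)
V(W, c) = 168
((126593 + 99817) - 252433)/(V(M(23), b) + O(f(-21, -16), -382)) = ((126593 + 99817) - 252433)/(168 - 16*(-21)) = (226410 - 252433)/(168 + 336) = -26023/504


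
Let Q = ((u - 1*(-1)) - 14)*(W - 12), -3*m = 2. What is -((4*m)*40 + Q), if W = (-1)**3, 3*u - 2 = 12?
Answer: -5/3 ≈ -1.6667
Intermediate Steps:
m = -2/3 (m = -1/3*2 = -2/3 ≈ -0.66667)
u = 14/3 (u = 2/3 + (1/3)*12 = 2/3 + 4 = 14/3 ≈ 4.6667)
W = -1
Q = 325/3 (Q = ((14/3 - 1*(-1)) - 14)*(-1 - 12) = ((14/3 + 1) - 14)*(-13) = (17/3 - 14)*(-13) = -25/3*(-13) = 325/3 ≈ 108.33)
-((4*m)*40 + Q) = -((4*(-2/3))*40 + 325/3) = -(-8/3*40 + 325/3) = -(-320/3 + 325/3) = -1*5/3 = -5/3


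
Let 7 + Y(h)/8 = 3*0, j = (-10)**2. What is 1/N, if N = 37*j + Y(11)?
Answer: 1/3644 ≈ 0.00027442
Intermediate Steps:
j = 100
Y(h) = -56 (Y(h) = -56 + 8*(3*0) = -56 + 8*0 = -56 + 0 = -56)
N = 3644 (N = 37*100 - 56 = 3700 - 56 = 3644)
1/N = 1/3644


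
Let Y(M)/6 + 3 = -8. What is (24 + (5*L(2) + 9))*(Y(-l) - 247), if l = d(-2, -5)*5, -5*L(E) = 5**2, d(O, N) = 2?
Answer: -2504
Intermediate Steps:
L(E) = -5 (L(E) = -1/5*5**2 = -1/5*25 = -5)
l = 10 (l = 2*5 = 10)
Y(M) = -66 (Y(M) = -18 + 6*(-8) = -18 - 48 = -66)
(24 + (5*L(2) + 9))*(Y(-l) - 247) = (24 + (5*(-5) + 9))*(-66 - 247) = (24 + (-25 + 9))*(-313) = (24 - 16)*(-313) = 8*(-313) = -2504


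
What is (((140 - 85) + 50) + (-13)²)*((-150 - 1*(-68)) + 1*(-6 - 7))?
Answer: -26030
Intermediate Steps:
(((140 - 85) + 50) + (-13)²)*((-150 - 1*(-68)) + 1*(-6 - 7)) = ((55 + 50) + 169)*((-150 + 68) + 1*(-13)) = (105 + 169)*(-82 - 13) = 274*(-95) = -26030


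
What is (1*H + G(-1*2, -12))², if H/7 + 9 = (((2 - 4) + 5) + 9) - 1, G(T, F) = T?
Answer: 144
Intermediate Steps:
H = 14 (H = -63 + 7*((((2 - 4) + 5) + 9) - 1) = -63 + 7*(((-2 + 5) + 9) - 1) = -63 + 7*((3 + 9) - 1) = -63 + 7*(12 - 1) = -63 + 7*11 = -63 + 77 = 14)
(1*H + G(-1*2, -12))² = (1*14 - 1*2)² = (14 - 2)² = 12² = 144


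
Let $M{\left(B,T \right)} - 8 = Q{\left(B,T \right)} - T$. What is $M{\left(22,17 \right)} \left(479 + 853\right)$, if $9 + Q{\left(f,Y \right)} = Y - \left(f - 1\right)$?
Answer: $-29304$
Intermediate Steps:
$Q{\left(f,Y \right)} = -8 + Y - f$ ($Q{\left(f,Y \right)} = -9 - \left(-1 + f - Y\right) = -9 + \left(1 + Y - f\right) = -8 + Y - f$)
$M{\left(B,T \right)} = - B$ ($M{\left(B,T \right)} = 8 - \left(8 + B\right) = - B$)
$M{\left(22,17 \right)} \left(479 + 853\right) = \left(-1\right) 22 \left(479 + 853\right) = \left(-22\right) 1332 = -29304$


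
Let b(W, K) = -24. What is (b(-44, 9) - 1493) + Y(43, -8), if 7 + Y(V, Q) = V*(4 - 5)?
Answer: -1567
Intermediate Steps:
Y(V, Q) = -7 - V (Y(V, Q) = -7 + V*(4 - 5) = -7 + V*(-1) = -7 - V)
(b(-44, 9) - 1493) + Y(43, -8) = (-24 - 1493) + (-7 - 1*43) = -1517 + (-7 - 43) = -1517 - 50 = -1567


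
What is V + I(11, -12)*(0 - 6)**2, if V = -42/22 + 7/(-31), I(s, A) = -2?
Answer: -25280/341 ≈ -74.135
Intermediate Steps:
V = -728/341 (V = -42*1/22 + 7*(-1/31) = -21/11 - 7/31 = -728/341 ≈ -2.1349)
V + I(11, -12)*(0 - 6)**2 = -728/341 - 2*(0 - 6)**2 = -728/341 - 2*(-6)**2 = -728/341 - 2*36 = -728/341 - 72 = -25280/341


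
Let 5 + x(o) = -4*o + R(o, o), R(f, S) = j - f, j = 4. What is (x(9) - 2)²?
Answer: 2304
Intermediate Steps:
R(f, S) = 4 - f
x(o) = -1 - 5*o (x(o) = -5 + (-4*o + (4 - o)) = -5 + (4 - 5*o) = -1 - 5*o)
(x(9) - 2)² = ((-1 - 5*9) - 2)² = ((-1 - 45) - 2)² = (-46 - 2)² = (-48)² = 2304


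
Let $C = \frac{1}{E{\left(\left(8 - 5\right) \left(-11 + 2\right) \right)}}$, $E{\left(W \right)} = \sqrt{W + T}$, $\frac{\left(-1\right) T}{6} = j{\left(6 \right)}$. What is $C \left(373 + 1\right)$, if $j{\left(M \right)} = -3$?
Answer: $- \frac{374 i}{3} \approx - 124.67 i$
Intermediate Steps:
$T = 18$ ($T = \left(-6\right) \left(-3\right) = 18$)
$E{\left(W \right)} = \sqrt{18 + W}$ ($E{\left(W \right)} = \sqrt{W + 18} = \sqrt{18 + W}$)
$C = - \frac{i}{3}$ ($C = \frac{1}{\sqrt{18 + \left(8 - 5\right) \left(-11 + 2\right)}} = \frac{1}{\sqrt{18 + 3 \left(-9\right)}} = \frac{1}{\sqrt{18 - 27}} = \frac{1}{\sqrt{-9}} = \frac{1}{3 i} = - \frac{i}{3} \approx - 0.33333 i$)
$C \left(373 + 1\right) = - \frac{i}{3} \left(373 + 1\right) = - \frac{i}{3} \cdot 374 = - \frac{374 i}{3}$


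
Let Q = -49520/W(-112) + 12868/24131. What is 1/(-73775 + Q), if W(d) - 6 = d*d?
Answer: -30284405/2234335326247 ≈ -1.3554e-5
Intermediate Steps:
W(d) = 6 + d² (W(d) = 6 + d*d = 6 + d²)
Q = -103347372/30284405 (Q = -49520/(6 + (-112)²) + 12868/24131 = -49520/(6 + 12544) + 12868*(1/24131) = -49520/12550 + 12868/24131 = -49520*1/12550 + 12868/24131 = -4952/1255 + 12868/24131 = -103347372/30284405 ≈ -3.4126)
1/(-73775 + Q) = 1/(-73775 - 103347372/30284405) = 1/(-2234335326247/30284405) = -30284405/2234335326247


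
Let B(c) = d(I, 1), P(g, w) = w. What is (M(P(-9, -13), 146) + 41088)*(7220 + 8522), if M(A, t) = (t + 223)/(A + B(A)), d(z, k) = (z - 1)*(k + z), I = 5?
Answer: 7120689054/11 ≈ 6.4733e+8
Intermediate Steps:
d(z, k) = (-1 + z)*(k + z)
B(c) = 24 (B(c) = 5**2 - 1*1 - 1*5 + 1*5 = 25 - 1 - 5 + 5 = 24)
M(A, t) = (223 + t)/(24 + A) (M(A, t) = (t + 223)/(A + 24) = (223 + t)/(24 + A))
(M(P(-9, -13), 146) + 41088)*(7220 + 8522) = ((223 + 146)/(24 - 13) + 41088)*(7220 + 8522) = (369/11 + 41088)*15742 = (452337/11)*15742 = 7120689054/11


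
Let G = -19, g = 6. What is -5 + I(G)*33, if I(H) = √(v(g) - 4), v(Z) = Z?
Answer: -5 + 33*√2 ≈ 41.669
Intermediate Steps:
I(H) = √2 (I(H) = √(6 - 4) = √2)
-5 + I(G)*33 = -5 + √2*33 = -5 + 33*√2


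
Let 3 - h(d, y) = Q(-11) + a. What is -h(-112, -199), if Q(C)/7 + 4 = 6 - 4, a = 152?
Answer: 135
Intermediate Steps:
Q(C) = -14 (Q(C) = -28 + 7*(6 - 4) = -28 + 7*2 = -28 + 14 = -14)
h(d, y) = -135 (h(d, y) = 3 - (-14 + 152) = 3 - 1*138 = 3 - 138 = -135)
-h(-112, -199) = -1*(-135) = 135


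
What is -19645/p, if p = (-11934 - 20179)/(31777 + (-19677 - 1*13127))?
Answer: -20175415/32113 ≈ -628.26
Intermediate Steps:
p = 32113/1027 (p = -32113/(31777 + (-19677 - 13127)) = -32113/(31777 - 32804) = -32113/(-1027) = -32113*(-1/1027) = 32113/1027 ≈ 31.269)
-19645/p = -19645/32113/1027 = -19645*1027/32113 = -20175415/32113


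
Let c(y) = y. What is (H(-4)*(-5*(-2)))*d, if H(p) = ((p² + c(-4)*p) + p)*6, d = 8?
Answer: 13440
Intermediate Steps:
H(p) = -18*p + 6*p² (H(p) = ((p² - 4*p) + p)*6 = (p² - 3*p)*6 = -18*p + 6*p²)
(H(-4)*(-5*(-2)))*d = ((6*(-4)*(-3 - 4))*(-5*(-2)))*8 = ((6*(-4)*(-7))*10)*8 = (168*10)*8 = 1680*8 = 13440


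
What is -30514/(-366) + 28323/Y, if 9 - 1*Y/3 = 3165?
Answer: 15474463/192516 ≈ 80.380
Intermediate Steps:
Y = -9468 (Y = 27 - 3*3165 = 27 - 9495 = -9468)
-30514/(-366) + 28323/Y = -30514/(-366) + 28323/(-9468) = -30514*(-1/366) + 28323*(-1/9468) = 15257/183 - 3147/1052 = 15474463/192516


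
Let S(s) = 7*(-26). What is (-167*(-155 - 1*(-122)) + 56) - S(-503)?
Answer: 5749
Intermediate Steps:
S(s) = -182
(-167*(-155 - 1*(-122)) + 56) - S(-503) = (-167*(-155 - 1*(-122)) + 56) - 1*(-182) = (-167*(-155 + 122) + 56) + 182 = (-167*(-33) + 56) + 182 = (5511 + 56) + 182 = 5567 + 182 = 5749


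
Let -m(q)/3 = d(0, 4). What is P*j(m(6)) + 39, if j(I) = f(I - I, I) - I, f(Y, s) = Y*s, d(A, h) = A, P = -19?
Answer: 39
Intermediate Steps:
m(q) = 0 (m(q) = -3*0 = 0)
j(I) = -I (j(I) = (I - I)*I - I = 0*I - I = 0 - I = -I)
P*j(m(6)) + 39 = -(-19)*0 + 39 = -19*0 + 39 = 0 + 39 = 39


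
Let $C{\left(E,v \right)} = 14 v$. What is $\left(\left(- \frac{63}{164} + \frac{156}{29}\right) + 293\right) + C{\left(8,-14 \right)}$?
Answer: $\frac{485089}{4756} \approx 102.0$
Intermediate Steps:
$\left(\left(- \frac{63}{164} + \frac{156}{29}\right) + 293\right) + C{\left(8,-14 \right)} = \left(\left(- \frac{63}{164} + \frac{156}{29}\right) + 293\right) + 14 \left(-14\right) = \left(\left(\left(-63\right) \frac{1}{164} + 156 \cdot \frac{1}{29}\right) + 293\right) - 196 = \left(\left(- \frac{63}{164} + \frac{156}{29}\right) + 293\right) - 196 = \left(\frac{23757}{4756} + 293\right) - 196 = \frac{1417265}{4756} - 196 = \frac{485089}{4756}$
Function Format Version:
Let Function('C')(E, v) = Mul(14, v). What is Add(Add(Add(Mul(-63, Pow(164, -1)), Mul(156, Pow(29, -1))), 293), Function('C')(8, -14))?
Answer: Rational(485089, 4756) ≈ 102.00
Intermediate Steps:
Add(Add(Add(Mul(-63, Pow(164, -1)), Mul(156, Pow(29, -1))), 293), Function('C')(8, -14)) = Add(Add(Add(Mul(-63, Pow(164, -1)), Mul(156, Pow(29, -1))), 293), Mul(14, -14)) = Add(Add(Add(Mul(-63, Rational(1, 164)), Mul(156, Rational(1, 29))), 293), -196) = Add(Add(Add(Rational(-63, 164), Rational(156, 29)), 293), -196) = Add(Add(Rational(23757, 4756), 293), -196) = Add(Rational(1417265, 4756), -196) = Rational(485089, 4756)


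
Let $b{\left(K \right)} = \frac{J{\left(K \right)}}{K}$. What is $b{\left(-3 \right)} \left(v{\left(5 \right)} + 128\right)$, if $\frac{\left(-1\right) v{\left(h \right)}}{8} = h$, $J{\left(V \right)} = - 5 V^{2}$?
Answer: $1320$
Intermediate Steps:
$v{\left(h \right)} = - 8 h$
$b{\left(K \right)} = - 5 K$ ($b{\left(K \right)} = \frac{\left(-5\right) K^{2}}{K} = - 5 K$)
$b{\left(-3 \right)} \left(v{\left(5 \right)} + 128\right) = \left(-5\right) \left(-3\right) \left(\left(-8\right) 5 + 128\right) = 15 \left(-40 + 128\right) = 15 \cdot 88 = 1320$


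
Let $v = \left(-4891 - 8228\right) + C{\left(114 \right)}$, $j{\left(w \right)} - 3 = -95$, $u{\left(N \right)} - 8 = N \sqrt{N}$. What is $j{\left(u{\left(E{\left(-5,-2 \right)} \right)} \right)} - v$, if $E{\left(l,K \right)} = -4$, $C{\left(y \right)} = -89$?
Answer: $13116$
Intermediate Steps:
$u{\left(N \right)} = 8 + N^{\frac{3}{2}}$ ($u{\left(N \right)} = 8 + N \sqrt{N} = 8 + N^{\frac{3}{2}}$)
$j{\left(w \right)} = -92$ ($j{\left(w \right)} = 3 - 95 = -92$)
$v = -13208$ ($v = \left(-4891 - 8228\right) - 89 = -13119 - 89 = -13208$)
$j{\left(u{\left(E{\left(-5,-2 \right)} \right)} \right)} - v = -92 - -13208 = -92 + 13208 = 13116$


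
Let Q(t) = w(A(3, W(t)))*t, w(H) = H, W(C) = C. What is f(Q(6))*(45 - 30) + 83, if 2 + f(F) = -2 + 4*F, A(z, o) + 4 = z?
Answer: -337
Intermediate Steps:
A(z, o) = -4 + z
Q(t) = -t (Q(t) = (-4 + 3)*t = -t)
f(F) = -4 + 4*F (f(F) = -2 + (-2 + 4*F) = -4 + 4*F)
f(Q(6))*(45 - 30) + 83 = (-4 + 4*(-1*6))*(45 - 30) + 83 = (-4 + 4*(-6))*15 + 83 = (-4 - 24)*15 + 83 = -28*15 + 83 = -420 + 83 = -337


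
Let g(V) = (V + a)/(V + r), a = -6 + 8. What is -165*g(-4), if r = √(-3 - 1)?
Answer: -66 - 33*I ≈ -66.0 - 33.0*I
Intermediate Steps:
a = 2
r = 2*I (r = √(-4) = 2*I ≈ 2.0*I)
g(V) = (2 + V)/(V + 2*I) (g(V) = (V + 2)/(V + 2*I) = (2 + V)/(V + 2*I))
-165*g(-4) = -165*(2 - 4)/(-4 + 2*I) = -165*((-4 - 2*I)/20)*(-2) = -165*(-(-4 - 2*I)/10) = -(-33)*(-4 - 2*I)/2 = 33*(-4 - 2*I)/2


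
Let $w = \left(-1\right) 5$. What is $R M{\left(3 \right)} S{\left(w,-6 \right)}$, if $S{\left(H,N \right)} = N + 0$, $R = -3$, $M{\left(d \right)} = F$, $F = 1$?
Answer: $18$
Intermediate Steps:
$M{\left(d \right)} = 1$
$w = -5$
$S{\left(H,N \right)} = N$
$R M{\left(3 \right)} S{\left(w,-6 \right)} = \left(-3\right) 1 \left(-6\right) = \left(-3\right) \left(-6\right) = 18$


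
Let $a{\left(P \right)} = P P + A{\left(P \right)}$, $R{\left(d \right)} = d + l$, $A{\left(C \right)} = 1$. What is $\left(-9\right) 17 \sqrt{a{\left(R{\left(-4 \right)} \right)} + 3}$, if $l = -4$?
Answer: $- 306 \sqrt{17} \approx -1261.7$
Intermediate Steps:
$R{\left(d \right)} = -4 + d$ ($R{\left(d \right)} = d - 4 = -4 + d$)
$a{\left(P \right)} = 1 + P^{2}$ ($a{\left(P \right)} = P P + 1 = P^{2} + 1 = 1 + P^{2}$)
$\left(-9\right) 17 \sqrt{a{\left(R{\left(-4 \right)} \right)} + 3} = \left(-9\right) 17 \sqrt{\left(1 + \left(-4 - 4\right)^{2}\right) + 3} = - 153 \sqrt{\left(1 + \left(-8\right)^{2}\right) + 3} = - 153 \sqrt{\left(1 + 64\right) + 3} = - 153 \sqrt{65 + 3} = - 153 \sqrt{68} = - 153 \cdot 2 \sqrt{17} = - 306 \sqrt{17}$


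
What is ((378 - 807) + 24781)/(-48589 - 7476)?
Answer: -24352/56065 ≈ -0.43435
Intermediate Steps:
((378 - 807) + 24781)/(-48589 - 7476) = (-429 + 24781)/(-56065) = 24352*(-1/56065) = -24352/56065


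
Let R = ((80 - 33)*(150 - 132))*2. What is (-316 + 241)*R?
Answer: -126900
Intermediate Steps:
R = 1692 (R = (47*18)*2 = 846*2 = 1692)
(-316 + 241)*R = (-316 + 241)*1692 = -75*1692 = -126900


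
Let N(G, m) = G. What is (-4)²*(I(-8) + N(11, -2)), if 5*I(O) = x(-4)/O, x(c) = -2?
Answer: 884/5 ≈ 176.80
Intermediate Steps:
I(O) = -2/(5*O) (I(O) = (-2/O)/5 = -2/(5*O))
(-4)²*(I(-8) + N(11, -2)) = (-4)²*(-⅖/(-8) + 11) = 16*(-⅖*(-⅛) + 11) = 16*(1/20 + 11) = 16*(221/20) = 884/5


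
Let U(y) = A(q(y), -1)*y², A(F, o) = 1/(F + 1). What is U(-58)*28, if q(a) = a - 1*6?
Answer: -13456/9 ≈ -1495.1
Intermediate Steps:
q(a) = -6 + a (q(a) = a - 6 = -6 + a)
A(F, o) = 1/(1 + F)
U(y) = y²/(-5 + y) (U(y) = y²/(1 + (-6 + y)) = y²/(-5 + y))
U(-58)*28 = ((-58)²/(-5 - 58))*28 = (3364/(-63))*28 = (3364*(-1/63))*28 = -3364/63*28 = -13456/9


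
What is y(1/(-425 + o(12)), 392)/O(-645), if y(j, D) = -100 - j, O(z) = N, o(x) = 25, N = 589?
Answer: -39999/235600 ≈ -0.16978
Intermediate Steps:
O(z) = 589
y(1/(-425 + o(12)), 392)/O(-645) = (-100 - 1/(-425 + 25))/589 = (-100 - 1/(-400))*(1/589) = (-100 - 1*(-1/400))*(1/589) = (-100 + 1/400)*(1/589) = -39999/400*1/589 = -39999/235600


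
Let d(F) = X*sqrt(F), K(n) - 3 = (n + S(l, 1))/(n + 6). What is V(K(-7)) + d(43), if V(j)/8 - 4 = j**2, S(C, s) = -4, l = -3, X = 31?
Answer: 1600 + 31*sqrt(43) ≈ 1803.3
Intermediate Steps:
K(n) = 3 + (-4 + n)/(6 + n) (K(n) = 3 + (n - 4)/(n + 6) = 3 + (-4 + n)/(6 + n))
d(F) = 31*sqrt(F)
V(j) = 32 + 8*j**2
V(K(-7)) + d(43) = (32 + 8*(2*(7 + 2*(-7))/(6 - 7))**2) + 31*sqrt(43) = (32 + 8*(2*(7 - 14)/(-1))**2) + 31*sqrt(43) = (32 + 8*(2*(-1)*(-7))**2) + 31*sqrt(43) = (32 + 8*14**2) + 31*sqrt(43) = (32 + 8*196) + 31*sqrt(43) = (32 + 1568) + 31*sqrt(43) = 1600 + 31*sqrt(43)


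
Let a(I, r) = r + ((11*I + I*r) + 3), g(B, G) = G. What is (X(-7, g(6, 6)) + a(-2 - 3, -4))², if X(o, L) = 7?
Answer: 841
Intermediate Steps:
a(I, r) = 3 + r + 11*I + I*r (a(I, r) = r + (3 + 11*I + I*r) = 3 + r + 11*I + I*r)
(X(-7, g(6, 6)) + a(-2 - 3, -4))² = (7 + (3 - 4 + 11*(-2 - 3) + (-2 - 3)*(-4)))² = (7 + (3 - 4 + 11*(-5) - 5*(-4)))² = (7 + (3 - 4 - 55 + 20))² = (7 - 36)² = (-29)² = 841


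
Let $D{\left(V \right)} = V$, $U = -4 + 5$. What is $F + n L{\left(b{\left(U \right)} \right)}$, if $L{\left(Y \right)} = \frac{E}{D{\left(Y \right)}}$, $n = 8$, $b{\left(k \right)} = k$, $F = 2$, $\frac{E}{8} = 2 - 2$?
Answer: $2$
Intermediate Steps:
$U = 1$
$E = 0$ ($E = 8 \left(2 - 2\right) = 8 \cdot 0 = 0$)
$L{\left(Y \right)} = 0$ ($L{\left(Y \right)} = \frac{0}{Y} = 0$)
$F + n L{\left(b{\left(U \right)} \right)} = 2 + 8 \cdot 0 = 2 + 0 = 2$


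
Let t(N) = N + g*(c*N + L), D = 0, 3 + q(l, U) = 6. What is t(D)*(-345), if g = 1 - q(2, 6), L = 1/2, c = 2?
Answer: 345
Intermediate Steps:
q(l, U) = 3 (q(l, U) = -3 + 6 = 3)
L = 1/2 ≈ 0.50000
g = -2 (g = 1 - 1*3 = 1 - 3 = -2)
t(N) = -1 - 3*N (t(N) = N - 2*(2*N + 1/2) = N - 2*(1/2 + 2*N) = N + (-1 - 4*N) = -1 - 3*N)
t(D)*(-345) = (-1 - 3*0)*(-345) = (-1 + 0)*(-345) = -1*(-345) = 345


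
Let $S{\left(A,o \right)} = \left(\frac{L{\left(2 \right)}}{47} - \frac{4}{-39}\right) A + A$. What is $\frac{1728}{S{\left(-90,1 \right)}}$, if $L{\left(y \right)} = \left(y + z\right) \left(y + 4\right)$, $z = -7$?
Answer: $- \frac{175968}{4255} \approx -41.356$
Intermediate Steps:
$L{\left(y \right)} = \left(-7 + y\right) \left(4 + y\right)$ ($L{\left(y \right)} = \left(y - 7\right) \left(y + 4\right) = \left(-7 + y\right) \left(4 + y\right)$)
$S{\left(A,o \right)} = \frac{851 A}{1833}$ ($S{\left(A,o \right)} = \left(\frac{-28 + 2^{2} - 6}{47} - \frac{4}{-39}\right) A + A = \left(\left(-28 + 4 - 6\right) \frac{1}{47} - - \frac{4}{39}\right) A + A = \left(\left(-30\right) \frac{1}{47} + \frac{4}{39}\right) A + A = \left(- \frac{30}{47} + \frac{4}{39}\right) A + A = - \frac{982 A}{1833} + A = \frac{851 A}{1833}$)
$\frac{1728}{S{\left(-90,1 \right)}} = \frac{1728}{\frac{851}{1833} \left(-90\right)} = \frac{1728}{- \frac{25530}{611}} = 1728 \left(- \frac{611}{25530}\right) = - \frac{175968}{4255}$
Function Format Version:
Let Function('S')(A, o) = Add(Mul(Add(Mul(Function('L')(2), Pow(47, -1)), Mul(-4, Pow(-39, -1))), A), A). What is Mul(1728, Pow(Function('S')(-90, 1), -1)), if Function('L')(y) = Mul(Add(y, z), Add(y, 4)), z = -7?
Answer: Rational(-175968, 4255) ≈ -41.356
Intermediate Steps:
Function('L')(y) = Mul(Add(-7, y), Add(4, y)) (Function('L')(y) = Mul(Add(y, -7), Add(y, 4)) = Mul(Add(-7, y), Add(4, y)))
Function('S')(A, o) = Mul(Rational(851, 1833), A) (Function('S')(A, o) = Add(Mul(Add(Mul(Add(-28, Pow(2, 2), Mul(-3, 2)), Pow(47, -1)), Mul(-4, Pow(-39, -1))), A), A) = Add(Mul(Add(Mul(Add(-28, 4, -6), Rational(1, 47)), Mul(-4, Rational(-1, 39))), A), A) = Add(Mul(Add(Mul(-30, Rational(1, 47)), Rational(4, 39)), A), A) = Add(Mul(Add(Rational(-30, 47), Rational(4, 39)), A), A) = Add(Mul(Rational(-982, 1833), A), A) = Mul(Rational(851, 1833), A))
Mul(1728, Pow(Function('S')(-90, 1), -1)) = Mul(1728, Pow(Mul(Rational(851, 1833), -90), -1)) = Mul(1728, Pow(Rational(-25530, 611), -1)) = Mul(1728, Rational(-611, 25530)) = Rational(-175968, 4255)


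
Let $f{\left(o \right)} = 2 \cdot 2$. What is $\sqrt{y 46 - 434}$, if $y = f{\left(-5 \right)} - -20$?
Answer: $\sqrt{670} \approx 25.884$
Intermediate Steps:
$f{\left(o \right)} = 4$
$y = 24$ ($y = 4 - -20 = 4 + 20 = 24$)
$\sqrt{y 46 - 434} = \sqrt{24 \cdot 46 - 434} = \sqrt{1104 - 434} = \sqrt{670}$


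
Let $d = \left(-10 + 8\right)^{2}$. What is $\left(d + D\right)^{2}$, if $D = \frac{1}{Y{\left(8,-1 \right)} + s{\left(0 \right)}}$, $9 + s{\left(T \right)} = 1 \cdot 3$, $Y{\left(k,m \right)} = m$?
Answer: $\frac{729}{49} \approx 14.878$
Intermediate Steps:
$s{\left(T \right)} = -6$ ($s{\left(T \right)} = -9 + 1 \cdot 3 = -9 + 3 = -6$)
$d = 4$ ($d = \left(-2\right)^{2} = 4$)
$D = - \frac{1}{7}$ ($D = \frac{1}{-1 - 6} = \frac{1}{-7} = - \frac{1}{7} \approx -0.14286$)
$\left(d + D\right)^{2} = \left(4 - \frac{1}{7}\right)^{2} = \left(\frac{27}{7}\right)^{2} = \frac{729}{49}$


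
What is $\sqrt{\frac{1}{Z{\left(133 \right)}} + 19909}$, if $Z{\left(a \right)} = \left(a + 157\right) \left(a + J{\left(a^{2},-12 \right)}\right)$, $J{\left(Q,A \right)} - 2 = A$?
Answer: $\frac{\sqrt{25331194285770}}{35670} \approx 141.1$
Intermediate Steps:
$J{\left(Q,A \right)} = 2 + A$
$Z{\left(a \right)} = \left(-10 + a\right) \left(157 + a\right)$ ($Z{\left(a \right)} = \left(a + 157\right) \left(a + \left(2 - 12\right)\right) = \left(157 + a\right) \left(a - 10\right) = \left(157 + a\right) \left(-10 + a\right) = \left(-10 + a\right) \left(157 + a\right)$)
$\sqrt{\frac{1}{Z{\left(133 \right)}} + 19909} = \sqrt{\frac{1}{-1570 + 133^{2} + 147 \cdot 133} + 19909} = \sqrt{\frac{1}{-1570 + 17689 + 19551} + 19909} = \sqrt{\frac{1}{35670} + 19909} = \sqrt{\frac{710154031}{35670}} = \frac{\sqrt{25331194285770}}{35670}$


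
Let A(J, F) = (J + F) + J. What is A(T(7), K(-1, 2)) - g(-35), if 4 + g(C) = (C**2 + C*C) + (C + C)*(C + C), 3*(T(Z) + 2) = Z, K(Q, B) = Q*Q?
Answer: -22033/3 ≈ -7344.3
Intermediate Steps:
K(Q, B) = Q**2
T(Z) = -2 + Z/3
A(J, F) = F + 2*J (A(J, F) = (F + J) + J = F + 2*J)
g(C) = -4 + 6*C**2 (g(C) = -4 + ((C**2 + C*C) + (C + C)*(C + C)) = -4 + ((C**2 + C**2) + (2*C)*(2*C)) = -4 + (2*C**2 + 4*C**2) = -4 + 6*C**2)
A(T(7), K(-1, 2)) - g(-35) = ((-1)**2 + 2*(-2 + (1/3)*7)) - (-4 + 6*(-35)**2) = (1 + 2*(-2 + 7/3)) - (-4 + 6*1225) = (1 + 2*(1/3)) - (-4 + 7350) = (1 + 2/3) - 1*7346 = 5/3 - 7346 = -22033/3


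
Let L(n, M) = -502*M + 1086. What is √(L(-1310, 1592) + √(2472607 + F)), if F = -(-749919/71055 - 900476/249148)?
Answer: √(-1736992041150685046184450 + 1475267595*√5381448506438792648325945)/1475267595 ≈ 892.48*I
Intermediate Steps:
F = 20902011766/1475267595 (F = -(-749919*1/71055 - 900476*1/249148) = -(-249973/23685 - 225119/62287) = -1*(-20902011766/1475267595) = 20902011766/1475267595 ≈ 14.168)
L(n, M) = 1086 - 502*M
√(L(-1310, 1592) + √(2472607 + F)) = √((1086 - 502*1592) + √(2472607 + 20902011766/1475267595)) = √((1086 - 799184) + √(3647777884281931/1475267595)) = √(-798098 + √5381448506438792648325945/1475267595)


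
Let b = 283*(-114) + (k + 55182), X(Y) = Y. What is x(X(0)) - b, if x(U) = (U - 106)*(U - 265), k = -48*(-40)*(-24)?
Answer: 51250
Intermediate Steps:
k = -46080 (k = 1920*(-24) = -46080)
x(U) = (-265 + U)*(-106 + U) (x(U) = (-106 + U)*(-265 + U) = (-265 + U)*(-106 + U))
b = -23160 (b = 283*(-114) + (-46080 + 55182) = -32262 + 9102 = -23160)
x(X(0)) - b = (28090 + 0² - 371*0) - 1*(-23160) = (28090 + 0 + 0) + 23160 = 28090 + 23160 = 51250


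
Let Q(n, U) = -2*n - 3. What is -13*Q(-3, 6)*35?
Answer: -1365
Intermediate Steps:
Q(n, U) = -3 - 2*n
-13*Q(-3, 6)*35 = -13*(-3 - 2*(-3))*35 = -13*(-3 + 6)*35 = -13*3*35 = -39*35 = -1365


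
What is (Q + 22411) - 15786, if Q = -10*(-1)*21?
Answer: 6835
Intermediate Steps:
Q = 210 (Q = 10*21 = 210)
(Q + 22411) - 15786 = (210 + 22411) - 15786 = 22621 - 15786 = 6835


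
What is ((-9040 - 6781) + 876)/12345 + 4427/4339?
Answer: -2039008/10712991 ≈ -0.19033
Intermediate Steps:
((-9040 - 6781) + 876)/12345 + 4427/4339 = (-15821 + 876)*(1/12345) + 4427*(1/4339) = -14945*1/12345 + 4427/4339 = -2989/2469 + 4427/4339 = -2039008/10712991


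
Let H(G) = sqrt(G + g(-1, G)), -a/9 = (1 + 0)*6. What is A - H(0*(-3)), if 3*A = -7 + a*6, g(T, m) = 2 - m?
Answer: -331/3 - sqrt(2) ≈ -111.75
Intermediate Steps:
a = -54 (a = -9*(1 + 0)*6 = -9*6 = -54)
H(G) = sqrt(2) (H(G) = sqrt(G + (2 - G)) = sqrt(2))
A = -331/3 (A = (-7 - 54*6)/3 = (-7 - 324)/3 = (1/3)*(-331) = -331/3 ≈ -110.33)
A - H(0*(-3)) = -331/3 - sqrt(2)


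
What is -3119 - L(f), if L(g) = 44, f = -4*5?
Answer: -3163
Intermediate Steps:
f = -20
-3119 - L(f) = -3119 - 1*44 = -3119 - 44 = -3163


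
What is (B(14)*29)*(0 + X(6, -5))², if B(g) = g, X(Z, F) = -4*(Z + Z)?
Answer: 935424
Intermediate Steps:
X(Z, F) = -8*Z
(B(14)*29)*(0 + X(6, -5))² = (14*29)*(0 - 8*6)² = 406*(0 - 48)² = 406*(-48)² = 406*2304 = 935424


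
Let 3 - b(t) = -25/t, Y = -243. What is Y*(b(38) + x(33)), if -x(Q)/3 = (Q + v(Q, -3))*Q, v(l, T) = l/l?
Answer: 31047867/38 ≈ 8.1705e+5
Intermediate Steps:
v(l, T) = 1
x(Q) = -3*Q*(1 + Q) (x(Q) = -3*(Q + 1)*Q = -3*(1 + Q)*Q = -3*Q*(1 + Q))
b(t) = 3 + 25/t (b(t) = 3 - (-25)/t = 3 + 25/t)
Y*(b(38) + x(33)) = -243*((3 + 25/38) - 3*33*(1 + 33)) = -243*((3 + 25*(1/38)) - 3*33*34) = -243*((3 + 25/38) - 3366) = -243*(139/38 - 3366) = -243*(-127769/38) = 31047867/38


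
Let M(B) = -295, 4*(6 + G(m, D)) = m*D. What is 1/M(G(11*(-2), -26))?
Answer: -1/295 ≈ -0.0033898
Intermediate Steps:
G(m, D) = -6 + D*m/4 (G(m, D) = -6 + (m*D)/4 = -6 + (D*m)/4 = -6 + D*m/4)
1/M(G(11*(-2), -26)) = 1/(-295) = -1/295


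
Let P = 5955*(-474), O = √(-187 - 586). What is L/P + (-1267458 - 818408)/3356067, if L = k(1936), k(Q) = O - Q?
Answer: -980202339418/1578844939815 - I*√773/2822670 ≈ -0.62084 - 9.8499e-6*I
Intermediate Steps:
O = I*√773 (O = √(-773) = I*√773 ≈ 27.803*I)
k(Q) = -Q + I*√773 (k(Q) = I*√773 - Q = -Q + I*√773)
P = -2822670
L = -1936 + I*√773 (L = -1*1936 + I*√773 = -1936 + I*√773 ≈ -1936.0 + 27.803*I)
L/P + (-1267458 - 818408)/3356067 = (-1936 + I*√773)/(-2822670) + (-1267458 - 818408)/3356067 = (-1936 + I*√773)*(-1/2822670) - 2085866*1/3356067 = (968/1411335 - I*√773/2822670) - 2085866/3356067 = -980202339418/1578844939815 - I*√773/2822670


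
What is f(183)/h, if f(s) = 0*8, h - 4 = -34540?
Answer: 0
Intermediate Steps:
h = -34536 (h = 4 - 34540 = -34536)
f(s) = 0
f(183)/h = 0/(-34536) = 0*(-1/34536) = 0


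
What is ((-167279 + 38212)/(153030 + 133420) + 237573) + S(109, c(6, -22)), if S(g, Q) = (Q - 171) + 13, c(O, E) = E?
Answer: 68001095783/286450 ≈ 2.3739e+5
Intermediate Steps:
S(g, Q) = -158 + Q (S(g, Q) = (-171 + Q) + 13 = -158 + Q)
((-167279 + 38212)/(153030 + 133420) + 237573) + S(109, c(6, -22)) = ((-167279 + 38212)/(153030 + 133420) + 237573) + (-158 - 22) = (-129067/286450 + 237573) - 180 = 68052656783/286450 - 180 = 68001095783/286450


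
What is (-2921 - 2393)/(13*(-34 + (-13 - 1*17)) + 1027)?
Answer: -5314/195 ≈ -27.251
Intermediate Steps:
(-2921 - 2393)/(13*(-34 + (-13 - 1*17)) + 1027) = -5314/(13*(-34 + (-13 - 17)) + 1027) = -5314/(13*(-34 - 30) + 1027) = -5314/(13*(-64) + 1027) = -5314/(-832 + 1027) = -5314/195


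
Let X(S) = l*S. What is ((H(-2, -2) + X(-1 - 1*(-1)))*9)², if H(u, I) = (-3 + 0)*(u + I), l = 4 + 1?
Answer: 11664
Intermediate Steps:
l = 5
X(S) = 5*S
H(u, I) = -3*I - 3*u (H(u, I) = -3*(I + u) = -3*I - 3*u)
((H(-2, -2) + X(-1 - 1*(-1)))*9)² = (((-3*(-2) - 3*(-2)) + 5*(-1 - 1*(-1)))*9)² = (((6 + 6) + 5*(-1 + 1))*9)² = ((12 + 5*0)*9)² = ((12 + 0)*9)² = (12*9)² = 108² = 11664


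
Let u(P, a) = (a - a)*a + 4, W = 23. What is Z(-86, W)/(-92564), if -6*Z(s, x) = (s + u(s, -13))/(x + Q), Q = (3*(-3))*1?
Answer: -41/3887688 ≈ -1.0546e-5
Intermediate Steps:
Q = -9 (Q = -9*1 = -9)
u(P, a) = 4 (u(P, a) = 0*a + 4 = 0 + 4 = 4)
Z(s, x) = -(4 + s)/(6*(-9 + x)) (Z(s, x) = -(s + 4)/(6*(x - 9)) = -(4 + s)/(6*(-9 + x)))
Z(-86, W)/(-92564) = ((-4 - 1*(-86))/(6*(-9 + 23)))/(-92564) = ((⅙)*(-4 + 86)/14)*(-1/92564) = ((⅙)*(1/14)*82)*(-1/92564) = (41/42)*(-1/92564) = -41/3887688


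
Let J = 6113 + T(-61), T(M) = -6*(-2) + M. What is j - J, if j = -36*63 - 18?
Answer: -8350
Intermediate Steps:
T(M) = 12 + M
j = -2286 (j = -2268 - 18 = -2286)
J = 6064 (J = 6113 + (12 - 61) = 6113 - 49 = 6064)
j - J = -2286 - 1*6064 = -2286 - 6064 = -8350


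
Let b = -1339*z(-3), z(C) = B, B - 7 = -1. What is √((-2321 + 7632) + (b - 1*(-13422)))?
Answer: √10699 ≈ 103.44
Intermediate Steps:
B = 6 (B = 7 - 1 = 6)
z(C) = 6
b = -8034 (b = -1339*6 = -8034)
√((-2321 + 7632) + (b - 1*(-13422))) = √((-2321 + 7632) + (-8034 - 1*(-13422))) = √(5311 + (-8034 + 13422)) = √(5311 + 5388) = √10699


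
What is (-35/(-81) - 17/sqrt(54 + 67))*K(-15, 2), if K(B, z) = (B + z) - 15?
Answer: 27776/891 ≈ 31.174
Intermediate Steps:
K(B, z) = -15 + B + z
(-35/(-81) - 17/sqrt(54 + 67))*K(-15, 2) = (-35/(-81) - 17/sqrt(54 + 67))*(-15 - 15 + 2) = (-35*(-1/81) - 17/(sqrt(121)))*(-28) = (35/81 - 17/11)*(-28) = -992/891*(-28) = 27776/891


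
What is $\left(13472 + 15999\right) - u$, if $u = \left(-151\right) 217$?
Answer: $62238$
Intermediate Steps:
$u = -32767$
$\left(13472 + 15999\right) - u = \left(13472 + 15999\right) - -32767 = 29471 + 32767 = 62238$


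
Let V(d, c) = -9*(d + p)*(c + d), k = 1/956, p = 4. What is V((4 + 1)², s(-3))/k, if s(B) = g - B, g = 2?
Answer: -7485480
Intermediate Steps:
k = 1/956 ≈ 0.0010460
s(B) = 2 - B
V(d, c) = -9*(4 + d)*(c + d) (V(d, c) = -9*(d + 4)*(c + d) = -9*(4 + d)*(c + d))
V((4 + 1)², s(-3))/k = (-36*(2 - 1*(-3)) - 36*(4 + 1)² - 9*(4 + 1)⁴ - 9*(2 - 1*(-3))*(4 + 1)²)/(1/956) = (-36*(2 + 3) - 36*5² - 9*(5²)² - 9*(2 + 3)*5²)*956 = (-36*5 - 36*25 - 9*25² - 9*5*25)*956 = (-180 - 900 - 9*625 - 1125)*956 = (-180 - 900 - 5625 - 1125)*956 = -7830*956 = -7485480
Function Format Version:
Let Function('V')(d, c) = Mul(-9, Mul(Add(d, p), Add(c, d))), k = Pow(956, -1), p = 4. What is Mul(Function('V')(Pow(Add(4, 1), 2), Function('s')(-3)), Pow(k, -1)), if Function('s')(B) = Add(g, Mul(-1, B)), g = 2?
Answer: -7485480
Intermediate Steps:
k = Rational(1, 956) ≈ 0.0010460
Function('s')(B) = Add(2, Mul(-1, B))
Function('V')(d, c) = Mul(-9, Add(4, d), Add(c, d)) (Function('V')(d, c) = Mul(-9, Mul(Add(d, 4), Add(c, d))) = Mul(-9, Mul(Add(4, d), Add(c, d))) = Mul(-9, Add(4, d), Add(c, d)))
Mul(Function('V')(Pow(Add(4, 1), 2), Function('s')(-3)), Pow(k, -1)) = Mul(Add(Mul(-36, Add(2, Mul(-1, -3))), Mul(-36, Pow(Add(4, 1), 2)), Mul(-9, Pow(Pow(Add(4, 1), 2), 2)), Mul(-9, Add(2, Mul(-1, -3)), Pow(Add(4, 1), 2))), Pow(Rational(1, 956), -1)) = Mul(Add(Mul(-36, Add(2, 3)), Mul(-36, Pow(5, 2)), Mul(-9, Pow(Pow(5, 2), 2)), Mul(-9, Add(2, 3), Pow(5, 2))), 956) = Mul(Add(Mul(-36, 5), Mul(-36, 25), Mul(-9, Pow(25, 2)), Mul(-9, 5, 25)), 956) = Mul(Add(-180, -900, Mul(-9, 625), -1125), 956) = Mul(Add(-180, -900, -5625, -1125), 956) = Mul(-7830, 956) = -7485480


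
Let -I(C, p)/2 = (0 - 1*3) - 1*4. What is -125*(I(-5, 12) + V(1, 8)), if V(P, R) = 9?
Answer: -2875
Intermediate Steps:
I(C, p) = 14 (I(C, p) = -2*((0 - 1*3) - 1*4) = -2*((0 - 3) - 4) = -2*(-3 - 4) = -2*(-7) = 14)
-125*(I(-5, 12) + V(1, 8)) = -125*(14 + 9) = -125*23 = -2875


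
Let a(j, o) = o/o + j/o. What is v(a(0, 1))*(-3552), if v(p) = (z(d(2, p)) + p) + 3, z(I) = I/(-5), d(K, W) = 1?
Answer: -67488/5 ≈ -13498.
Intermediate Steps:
a(j, o) = 1 + j/o
z(I) = -I/5 (z(I) = I*(-⅕) = -I/5)
v(p) = 14/5 + p (v(p) = (-⅕*1 + p) + 3 = (-⅕ + p) + 3 = 14/5 + p)
v(a(0, 1))*(-3552) = (14/5 + (0 + 1)/1)*(-3552) = (14/5 + 1*1)*(-3552) = (14/5 + 1)*(-3552) = (19/5)*(-3552) = -67488/5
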